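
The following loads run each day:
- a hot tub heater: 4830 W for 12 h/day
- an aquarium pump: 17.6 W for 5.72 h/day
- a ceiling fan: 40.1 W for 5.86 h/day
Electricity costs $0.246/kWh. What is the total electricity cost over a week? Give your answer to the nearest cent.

hot tub heater: 4830 W × 12 h × 7 d = 405,720 Wh = 405.7 kWh
aquarium pump: 17.6 W × 5.72 h × 7 d = 705 Wh = 0.7047 kWh
ceiling fan: 40.1 W × 5.86 h × 7 d = 1,645 Wh = 1.645 kWh
Total energy = 405.7 + 0.7047 + 1.645 = 408.1 kWh
Cost = 408.1 kWh × $0.246 = $100.39

$100.39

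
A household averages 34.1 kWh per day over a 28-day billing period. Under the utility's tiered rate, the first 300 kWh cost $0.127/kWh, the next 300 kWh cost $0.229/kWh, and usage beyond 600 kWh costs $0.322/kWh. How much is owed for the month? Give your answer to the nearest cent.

$221.05

Usage = 34.1 kWh/day × 28 days = 954.8 kWh
First 300 kWh × $0.127 = $38.10
Next 300 kWh × $0.229 = $68.70
Remaining 354.8 kWh × $0.322 = $114.25
Total = $221.05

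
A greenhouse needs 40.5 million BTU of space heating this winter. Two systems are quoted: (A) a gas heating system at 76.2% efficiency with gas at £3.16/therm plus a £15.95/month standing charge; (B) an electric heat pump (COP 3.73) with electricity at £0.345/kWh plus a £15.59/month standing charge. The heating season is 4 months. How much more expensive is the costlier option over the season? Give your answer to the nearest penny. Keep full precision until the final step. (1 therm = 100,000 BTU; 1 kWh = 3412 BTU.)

£583.08

Heat load = 40.5 × 10⁶ BTU = 40,500,000 BTU
Gas: input = 40,500,000 / 0.762 = 53,149,606 BTU = 531.5 therm → 531.5 × £3.16 = £1,679.53; + 4 × £15.95 standing = £1,743.33
Heat pump: 40,500,000 BTU / 3412 = 11,870 kWh heat; / 3.73 = 3,182 kWh in → × £0.345 = £1,097.88; + 4 × £15.59 standing = £1,160.24
Difference = |£1,743.33 − £1,160.24| = £583.08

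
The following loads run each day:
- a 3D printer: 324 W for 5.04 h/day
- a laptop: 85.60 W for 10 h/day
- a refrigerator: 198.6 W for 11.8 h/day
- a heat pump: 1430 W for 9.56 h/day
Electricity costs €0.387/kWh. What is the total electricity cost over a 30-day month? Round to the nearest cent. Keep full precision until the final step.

€214.82

3D printer: 324 W × 5.04 h × 30 d = 48,989 Wh = 48.99 kWh
laptop: 85.60 W × 10 h × 30 d = 25,680 Wh = 25.68 kWh
refrigerator: 198.6 W × 11.8 h × 30 d = 70,304 Wh = 70.3 kWh
heat pump: 1430 W × 9.56 h × 30 d = 410,124 Wh = 410.1 kWh
Total energy = 48.99 + 25.68 + 70.3 + 410.1 = 555.1 kWh
Cost = 555.1 kWh × €0.387 = €214.82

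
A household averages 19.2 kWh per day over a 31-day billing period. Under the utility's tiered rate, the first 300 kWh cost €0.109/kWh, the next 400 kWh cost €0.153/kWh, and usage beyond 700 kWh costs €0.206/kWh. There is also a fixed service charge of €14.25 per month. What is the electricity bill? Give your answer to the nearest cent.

Usage = 19.2 kWh/day × 31 days = 595.2 kWh
First 300 kWh × €0.109 = €32.70
Next 295.2 kWh × €0.153 = €45.17
Remaining tier: 0 kWh (not reached)
Energy charge = €77.87; + service €14.25 = €92.12

€92.12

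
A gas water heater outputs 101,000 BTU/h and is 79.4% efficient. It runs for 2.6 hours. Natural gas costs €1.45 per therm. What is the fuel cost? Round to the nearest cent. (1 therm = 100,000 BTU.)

Heat delivered = 101,000 BTU/h × 2.6 h = 262,600 BTU
Gas input = 262,600 / 0.794 = 330,730 BTU
= 330,730 / 100,000 = 3.307 therm
Cost = 3.307 × €1.45/therm = €4.80

€4.80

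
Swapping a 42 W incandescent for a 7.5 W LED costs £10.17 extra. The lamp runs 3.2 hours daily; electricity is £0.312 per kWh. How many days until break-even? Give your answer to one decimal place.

Power saved = 42 − 7.5 = 34.5 W
Daily energy saved = 34.5 W × 3.2 h = 110.4 Wh = 0.1104 kWh
Daily savings = 0.1104 × £0.312 = £0.0344
Payback = £10.17 / £0.0344 per day = 295.3 days

295.3 days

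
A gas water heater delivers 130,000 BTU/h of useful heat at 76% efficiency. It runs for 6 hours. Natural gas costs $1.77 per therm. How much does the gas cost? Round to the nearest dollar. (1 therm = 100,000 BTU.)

$18

Heat delivered = 130,000 BTU/h × 6 h = 780,000 BTU
Gas input = 780,000 / 0.76 = 1,026,316 BTU
= 1,026,316 / 100,000 = 10.26 therm
Cost = 10.26 × $1.77/therm = $18.17 ≈ $18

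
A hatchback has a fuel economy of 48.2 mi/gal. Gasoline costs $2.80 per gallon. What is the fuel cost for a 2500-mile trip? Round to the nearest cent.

Fuel = 2500 mi / 48.2 mpg = 51.87 gal
Cost = 51.87 gal × $2.80/gal = $145.23

$145.23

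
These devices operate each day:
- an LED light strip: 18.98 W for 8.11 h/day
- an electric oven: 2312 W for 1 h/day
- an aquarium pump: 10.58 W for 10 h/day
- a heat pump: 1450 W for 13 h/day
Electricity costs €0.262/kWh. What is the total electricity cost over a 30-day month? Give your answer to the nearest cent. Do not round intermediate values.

€168.37

LED light strip: 18.98 W × 8.11 h × 30 d = 4,618 Wh = 4.618 kWh
electric oven: 2312 W × 1 h × 30 d = 69,360 Wh = 69.36 kWh
aquarium pump: 10.58 W × 10 h × 30 d = 3,174 Wh = 3.174 kWh
heat pump: 1450 W × 13 h × 30 d = 565,500 Wh = 565.5 kWh
Total energy = 4.618 + 69.36 + 3.174 + 565.5 = 642.7 kWh
Cost = 642.7 kWh × €0.262 = €168.37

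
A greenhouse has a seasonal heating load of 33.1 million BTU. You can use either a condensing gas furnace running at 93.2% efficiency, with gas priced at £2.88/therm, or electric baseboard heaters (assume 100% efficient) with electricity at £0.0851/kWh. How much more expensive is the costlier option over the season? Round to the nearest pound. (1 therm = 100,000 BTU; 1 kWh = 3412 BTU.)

£197

Heat load = 33.1 × 10⁶ BTU = 33,100,000 BTU
Gas: input = 33,100,000 / 0.932 = 35,515,021 BTU = 355.2 therm → 355.2 × £2.88 = £1,022.83
Electric: 33,100,000 BTU / 3412 = 9,701 kWh → × £0.0851 = £825.56
Difference = |£1,022.83 − £825.56| = £197.27 ≈ £197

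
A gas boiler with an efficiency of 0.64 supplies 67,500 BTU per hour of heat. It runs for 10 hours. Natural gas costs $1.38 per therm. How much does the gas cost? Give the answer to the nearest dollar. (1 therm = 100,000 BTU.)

$15

Heat delivered = 67,500 BTU/h × 10 h = 675,000 BTU
Gas input = 675,000 / 0.64 = 1,054,688 BTU
= 1,054,688 / 100,000 = 10.55 therm
Cost = 10.55 × $1.38/therm = $14.55 ≈ $15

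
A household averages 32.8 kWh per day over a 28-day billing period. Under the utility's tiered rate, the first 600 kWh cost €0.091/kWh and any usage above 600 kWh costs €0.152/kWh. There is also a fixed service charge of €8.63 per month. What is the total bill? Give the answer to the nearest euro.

€112

Usage = 32.8 kWh/day × 28 days = 918.4 kWh
First 600 kWh × €0.091 = €54.60
Remaining 318.4 kWh × €0.152 = €48.40
Energy charge = €103.00; + service €8.63 = €111.63 ≈ €112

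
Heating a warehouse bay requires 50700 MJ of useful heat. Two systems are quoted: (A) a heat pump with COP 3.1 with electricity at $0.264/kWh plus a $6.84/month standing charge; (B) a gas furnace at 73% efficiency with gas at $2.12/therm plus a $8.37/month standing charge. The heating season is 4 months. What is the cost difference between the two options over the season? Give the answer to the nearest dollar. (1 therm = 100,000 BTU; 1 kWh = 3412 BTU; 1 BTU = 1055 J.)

$202

Heat load = 50700 MJ = 50,700,000,000 J / 1055 = 48,056,872 BTU
Gas: input = 48,056,872 / 0.73 = 65,831,332 BTU = 658.3 therm → 658.3 × $2.12 = $1,395.62; + 4 × $8.37 standing = $1,429.10
Heat pump: 48,056,872 BTU / 3412 = 14,080 kWh heat; / 3.1 = 4,543 kWh in → × $0.264 = $1,199.47; + 4 × $6.84 standing = $1,226.83
Difference = |$1,429.10 − $1,226.83| = $202.28 ≈ $202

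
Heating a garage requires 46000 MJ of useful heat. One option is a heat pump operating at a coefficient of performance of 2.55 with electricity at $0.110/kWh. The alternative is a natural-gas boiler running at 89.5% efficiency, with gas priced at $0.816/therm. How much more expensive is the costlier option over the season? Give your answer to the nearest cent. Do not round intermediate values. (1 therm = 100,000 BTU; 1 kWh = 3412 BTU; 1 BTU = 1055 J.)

$153.72

Heat load = 46000 MJ = 46,000,000,000 J / 1055 = 43,601,896 BTU
Gas: input = 43,601,896 / 0.895 = 48,717,202 BTU = 487.2 therm → 487.2 × $0.816 = $397.53
Heat pump: 43,601,896 BTU / 3412 = 12,780 kWh heat; / 2.55 = 5,011 kWh in → × $0.110 = $551.25
Difference = |$397.53 − $551.25| = $153.72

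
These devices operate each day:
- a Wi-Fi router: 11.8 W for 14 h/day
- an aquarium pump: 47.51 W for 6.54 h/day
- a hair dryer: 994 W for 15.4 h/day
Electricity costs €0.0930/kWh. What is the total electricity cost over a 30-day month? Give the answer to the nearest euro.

€44

Wi-Fi router: 11.8 W × 14 h × 30 d = 4,956 Wh = 4.956 kWh
aquarium pump: 47.51 W × 6.54 h × 30 d = 9,321 Wh = 9.321 kWh
hair dryer: 994 W × 15.4 h × 30 d = 459,228 Wh = 459.2 kWh
Total energy = 4.956 + 9.321 + 459.2 = 473.5 kWh
Cost = 473.5 kWh × €0.0930 = €44.04 ≈ €44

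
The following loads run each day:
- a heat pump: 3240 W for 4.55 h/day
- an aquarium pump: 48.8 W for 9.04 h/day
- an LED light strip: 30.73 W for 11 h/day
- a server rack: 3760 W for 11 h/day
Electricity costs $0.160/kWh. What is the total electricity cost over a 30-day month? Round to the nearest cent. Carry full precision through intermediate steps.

$273.03

heat pump: 3240 W × 4.55 h × 30 d = 442,260 Wh = 442.3 kWh
aquarium pump: 48.8 W × 9.04 h × 30 d = 13,235 Wh = 13.23 kWh
LED light strip: 30.73 W × 11 h × 30 d = 10,141 Wh = 10.14 kWh
server rack: 3760 W × 11 h × 30 d = 1,240,800 Wh = 1,241 kWh
Total energy = 442.3 + 13.23 + 10.14 + 1,241 = 1,706 kWh
Cost = 1,706 kWh × $0.160 = $273.03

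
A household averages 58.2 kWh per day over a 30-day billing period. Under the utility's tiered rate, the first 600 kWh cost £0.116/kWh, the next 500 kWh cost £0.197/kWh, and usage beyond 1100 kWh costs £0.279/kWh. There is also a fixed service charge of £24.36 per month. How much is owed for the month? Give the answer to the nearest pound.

Usage = 58.2 kWh/day × 30 days = 1746 kWh
First 600 kWh × £0.116 = £69.60
Next 500 kWh × £0.197 = £98.50
Remaining 646 kWh × £0.279 = £180.23
Energy charge = £348.33; + service £24.36 = £372.69 ≈ £373

£373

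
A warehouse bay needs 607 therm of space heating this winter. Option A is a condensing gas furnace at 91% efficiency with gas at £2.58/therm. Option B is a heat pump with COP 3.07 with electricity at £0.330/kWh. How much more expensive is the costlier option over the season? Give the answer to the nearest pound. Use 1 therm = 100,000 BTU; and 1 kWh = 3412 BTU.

£191

Heat load = 607 therm × 100,000 = 60,700,000 BTU
Gas: input = 60,700,000 / 0.91 = 66,703,297 BTU = 667 therm → 667 × £2.58 = £1,720.95
Heat pump: 60,700,000 BTU / 3412 = 17,790 kWh heat; / 3.07 = 5,795 kWh in → × £0.330 = £1,912.30
Difference = |£1,720.95 − £1,912.30| = £191.35 ≈ £191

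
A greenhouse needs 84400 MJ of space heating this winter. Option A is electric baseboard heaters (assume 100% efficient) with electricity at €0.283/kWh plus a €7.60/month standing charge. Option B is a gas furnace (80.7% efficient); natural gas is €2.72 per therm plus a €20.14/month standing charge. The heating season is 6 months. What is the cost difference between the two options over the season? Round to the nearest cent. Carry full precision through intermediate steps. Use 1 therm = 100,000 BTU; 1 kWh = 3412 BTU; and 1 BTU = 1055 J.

€3863.76

Heat load = 84400 MJ = 84,400,000,000 J / 1055 = 80,000,000 BTU
Gas: input = 80,000,000 / 0.807 = 99,132,590 BTU = 991.3 therm → 991.3 × €2.72 = €2,696.41; + 6 × €20.14 standing = €2,817.25
Electric: 80,000,000 BTU / 3412 = 23,450 kWh → × €0.283 = €6,635.40; + 6 × €7.60 standing = €6,681.00
Difference = |€2,817.25 − €6,681.00| = €3,863.76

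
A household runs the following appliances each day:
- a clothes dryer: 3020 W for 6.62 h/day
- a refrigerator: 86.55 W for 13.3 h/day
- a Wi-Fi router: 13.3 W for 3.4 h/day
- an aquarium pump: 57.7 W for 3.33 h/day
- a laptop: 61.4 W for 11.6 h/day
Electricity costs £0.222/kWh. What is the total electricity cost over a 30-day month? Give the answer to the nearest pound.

£147

clothes dryer: 3020 W × 6.62 h × 30 d = 599,772 Wh = 599.8 kWh
refrigerator: 86.55 W × 13.3 h × 30 d = 34,533 Wh = 34.53 kWh
Wi-Fi router: 13.3 W × 3.4 h × 30 d = 1,357 Wh = 1.357 kWh
aquarium pump: 57.7 W × 3.33 h × 30 d = 5,764 Wh = 5.764 kWh
laptop: 61.4 W × 11.6 h × 30 d = 21,367 Wh = 21.37 kWh
Total energy = 599.8 + 34.53 + 1.357 + 5.764 + 21.37 = 662.8 kWh
Cost = 662.8 kWh × £0.222 = £147.14 ≈ £147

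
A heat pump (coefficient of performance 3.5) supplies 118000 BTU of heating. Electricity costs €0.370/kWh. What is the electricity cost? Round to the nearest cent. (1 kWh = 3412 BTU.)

Heat delivered = 118,000 BTU / 3412 = 34.58 kWh
Electrical input = 34.58 kWh / 3.5 = 9.881 kWh
Cost = 9.881 × €0.370/kWh = €3.66

€3.66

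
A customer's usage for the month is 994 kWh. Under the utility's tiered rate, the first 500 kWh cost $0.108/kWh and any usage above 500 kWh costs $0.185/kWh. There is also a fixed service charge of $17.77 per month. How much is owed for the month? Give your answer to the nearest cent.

First 500 kWh × $0.108 = $54.00
Remaining 494 kWh × $0.185 = $91.39
Energy charge = $145.39; + service $17.77 = $163.16

$163.16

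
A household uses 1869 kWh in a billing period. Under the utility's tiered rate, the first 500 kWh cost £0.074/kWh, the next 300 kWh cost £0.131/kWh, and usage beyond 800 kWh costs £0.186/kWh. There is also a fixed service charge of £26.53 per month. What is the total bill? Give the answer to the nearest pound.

£302

First 500 kWh × £0.074 = £37.00
Next 300 kWh × £0.131 = £39.30
Remaining 1069 kWh × £0.186 = £198.83
Energy charge = £275.13; + service £26.53 = £301.66 ≈ £302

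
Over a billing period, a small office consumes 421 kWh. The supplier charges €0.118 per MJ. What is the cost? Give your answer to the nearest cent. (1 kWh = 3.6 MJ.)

€178.84

421 kWh × (3.6 MJ/kWh) = 1,516 MJ
Cost = 1,516 MJ × €0.118/MJ = €178.84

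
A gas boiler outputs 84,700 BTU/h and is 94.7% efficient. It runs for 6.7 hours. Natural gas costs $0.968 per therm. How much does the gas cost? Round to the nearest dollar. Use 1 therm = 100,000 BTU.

Heat delivered = 84,700 BTU/h × 6.7 h = 567,490 BTU
Gas input = 567,490 / 0.947 = 599,250 BTU
= 599,250 / 100,000 = 5.993 therm
Cost = 5.993 × $0.968/therm = $5.80 ≈ $6

$6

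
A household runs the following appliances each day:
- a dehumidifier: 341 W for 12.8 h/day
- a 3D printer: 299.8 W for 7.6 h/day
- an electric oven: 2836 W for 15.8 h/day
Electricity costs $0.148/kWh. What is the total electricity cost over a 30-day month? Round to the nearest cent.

$228.45

dehumidifier: 341 W × 12.8 h × 30 d = 130,944 Wh = 130.9 kWh
3D printer: 299.8 W × 7.6 h × 30 d = 68,354 Wh = 68.35 kWh
electric oven: 2836 W × 15.8 h × 30 d = 1,344,264 Wh = 1,344 kWh
Total energy = 130.9 + 68.35 + 1,344 = 1,544 kWh
Cost = 1,544 kWh × $0.148 = $228.45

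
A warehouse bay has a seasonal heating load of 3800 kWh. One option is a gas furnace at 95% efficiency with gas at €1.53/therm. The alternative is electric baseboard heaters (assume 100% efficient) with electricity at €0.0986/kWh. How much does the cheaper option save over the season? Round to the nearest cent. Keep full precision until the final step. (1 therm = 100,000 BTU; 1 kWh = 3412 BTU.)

Heat load = 3800 kWh × 3412 = 12,965,600 BTU
Gas: input = 12,965,600 / 0.95 = 13,648,000 BTU = 136.5 therm → 136.5 × €1.53 = €208.81
Electric: 12,965,600 BTU / 3412 = 3,800 kWh → × €0.0986 = €374.68
Difference = |€208.81 − €374.68| = €165.87

€165.87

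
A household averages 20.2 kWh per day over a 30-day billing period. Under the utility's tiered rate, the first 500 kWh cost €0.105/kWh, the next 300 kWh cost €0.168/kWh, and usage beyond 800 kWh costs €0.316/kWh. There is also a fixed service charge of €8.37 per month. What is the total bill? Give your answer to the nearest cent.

Usage = 20.2 kWh/day × 30 days = 606 kWh
First 500 kWh × €0.105 = €52.50
Next 106 kWh × €0.168 = €17.81
Remaining tier: 0 kWh (not reached)
Energy charge = €70.31; + service €8.37 = €78.68

€78.68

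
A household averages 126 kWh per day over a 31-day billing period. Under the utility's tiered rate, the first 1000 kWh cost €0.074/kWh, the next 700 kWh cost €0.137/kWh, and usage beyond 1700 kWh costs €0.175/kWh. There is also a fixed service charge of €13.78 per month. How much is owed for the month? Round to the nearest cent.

€569.73

Usage = 126 kWh/day × 31 days = 3906 kWh
First 1000 kWh × €0.074 = €74.00
Next 700 kWh × €0.137 = €95.90
Remaining 2206 kWh × €0.175 = €386.05
Energy charge = €555.95; + service €13.78 = €569.73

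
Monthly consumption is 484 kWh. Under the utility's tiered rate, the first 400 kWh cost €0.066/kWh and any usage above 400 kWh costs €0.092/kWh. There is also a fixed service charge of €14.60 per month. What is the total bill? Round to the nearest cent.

€48.73

First 400 kWh × €0.066 = €26.40
Remaining 84 kWh × €0.092 = €7.73
Energy charge = €34.13; + service €14.60 = €48.73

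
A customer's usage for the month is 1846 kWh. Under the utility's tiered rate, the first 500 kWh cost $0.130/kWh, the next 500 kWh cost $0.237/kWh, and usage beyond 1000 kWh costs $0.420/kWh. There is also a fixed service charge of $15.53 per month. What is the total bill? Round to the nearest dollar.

$554

First 500 kWh × $0.130 = $65.00
Next 500 kWh × $0.237 = $118.50
Remaining 846 kWh × $0.420 = $355.32
Energy charge = $538.82; + service $15.53 = $554.35 ≈ $554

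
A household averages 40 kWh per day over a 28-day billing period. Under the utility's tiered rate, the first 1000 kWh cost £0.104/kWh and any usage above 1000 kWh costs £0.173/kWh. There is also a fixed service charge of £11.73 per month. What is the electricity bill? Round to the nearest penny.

Usage = 40 kWh/day × 28 days = 1120 kWh
First 1000 kWh × £0.104 = £104.00
Remaining 120 kWh × £0.173 = £20.76
Energy charge = £124.76; + service £11.73 = £136.49

£136.49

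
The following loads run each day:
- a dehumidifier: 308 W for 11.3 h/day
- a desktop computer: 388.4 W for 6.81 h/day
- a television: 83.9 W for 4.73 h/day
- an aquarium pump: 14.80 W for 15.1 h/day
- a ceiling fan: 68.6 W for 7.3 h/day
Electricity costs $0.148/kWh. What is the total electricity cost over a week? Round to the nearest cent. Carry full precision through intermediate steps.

dehumidifier: 308 W × 11.3 h × 7 d = 24,363 Wh = 24.36 kWh
desktop computer: 388.4 W × 6.81 h × 7 d = 18,515 Wh = 18.52 kWh
television: 83.9 W × 4.73 h × 7 d = 2,778 Wh = 2.778 kWh
aquarium pump: 14.80 W × 15.1 h × 7 d = 1,564 Wh = 1.564 kWh
ceiling fan: 68.6 W × 7.3 h × 7 d = 3,505 Wh = 3.505 kWh
Total energy = 24.36 + 18.52 + 2.778 + 1.564 + 3.505 = 50.73 kWh
Cost = 50.73 kWh × $0.148 = $7.51

$7.51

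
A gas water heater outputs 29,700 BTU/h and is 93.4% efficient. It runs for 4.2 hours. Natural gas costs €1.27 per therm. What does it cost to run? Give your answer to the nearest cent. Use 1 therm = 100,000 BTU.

€1.70

Heat delivered = 29,700 BTU/h × 4.2 h = 124,740 BTU
Gas input = 124,740 / 0.934 = 133,555 BTU
= 133,555 / 100,000 = 1.336 therm
Cost = 1.336 × €1.27/therm = €1.70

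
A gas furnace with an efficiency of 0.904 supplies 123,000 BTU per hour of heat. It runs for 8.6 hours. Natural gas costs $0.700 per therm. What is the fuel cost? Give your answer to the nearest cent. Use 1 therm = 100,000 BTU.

$8.19

Heat delivered = 123,000 BTU/h × 8.6 h = 1,057,800 BTU
Gas input = 1,057,800 / 0.904 = 1,170,133 BTU
= 1,170,133 / 100,000 = 11.7 therm
Cost = 11.7 × $0.700/therm = $8.19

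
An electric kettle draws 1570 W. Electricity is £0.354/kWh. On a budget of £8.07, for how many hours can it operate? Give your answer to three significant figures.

14.5 h

Energy budget = £8.07 / £0.354 per kWh = 22.8 kWh = 22,797 Wh
Runtime = 22,797 Wh / 1570 W = 14.52 h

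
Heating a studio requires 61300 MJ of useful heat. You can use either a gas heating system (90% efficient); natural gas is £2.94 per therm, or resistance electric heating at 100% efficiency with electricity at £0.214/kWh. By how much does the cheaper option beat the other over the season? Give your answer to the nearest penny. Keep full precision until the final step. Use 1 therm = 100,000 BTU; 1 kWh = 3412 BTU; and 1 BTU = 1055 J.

£1746.22

Heat load = 61300 MJ = 61,300,000,000 J / 1055 = 58,104,265 BTU
Gas: input = 58,104,265 / 0.90 = 64,560,295 BTU = 645.6 therm → 645.6 × £2.94 = £1,898.07
Electric: 58,104,265 BTU / 3412 = 17,030 kWh → × £0.214 = £3,644.29
Difference = |£1,898.07 − £3,644.29| = £1,746.22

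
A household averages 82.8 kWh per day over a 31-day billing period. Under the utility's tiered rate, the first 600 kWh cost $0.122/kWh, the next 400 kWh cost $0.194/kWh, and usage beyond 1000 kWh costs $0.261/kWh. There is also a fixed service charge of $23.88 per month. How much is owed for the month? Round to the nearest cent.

$583.61

Usage = 82.8 kWh/day × 31 days = 2566.8 kWh
First 600 kWh × $0.122 = $73.20
Next 400 kWh × $0.194 = $77.60
Remaining 1566.8 kWh × $0.261 = $408.93
Energy charge = $559.73; + service $23.88 = $583.61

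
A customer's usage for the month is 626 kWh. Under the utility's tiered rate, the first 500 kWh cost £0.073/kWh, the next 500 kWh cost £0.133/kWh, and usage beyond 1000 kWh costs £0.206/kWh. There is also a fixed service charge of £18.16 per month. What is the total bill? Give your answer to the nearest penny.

£71.42

First 500 kWh × £0.073 = £36.50
Next 126 kWh × £0.133 = £16.76
Remaining tier: 0 kWh (not reached)
Energy charge = £53.26; + service £18.16 = £71.42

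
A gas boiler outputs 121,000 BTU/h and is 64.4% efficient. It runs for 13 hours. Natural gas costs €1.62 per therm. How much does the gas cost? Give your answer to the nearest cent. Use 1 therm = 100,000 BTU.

Heat delivered = 121,000 BTU/h × 13 h = 1,573,000 BTU
Gas input = 1,573,000 / 0.644 = 2,442,547 BTU
= 2,442,547 / 100,000 = 24.43 therm
Cost = 24.43 × €1.62/therm = €39.57

€39.57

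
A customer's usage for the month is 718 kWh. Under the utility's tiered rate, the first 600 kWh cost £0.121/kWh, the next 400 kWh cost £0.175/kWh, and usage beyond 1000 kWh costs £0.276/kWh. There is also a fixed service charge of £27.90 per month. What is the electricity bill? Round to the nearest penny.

£121.15

First 600 kWh × £0.121 = £72.60
Next 118 kWh × £0.175 = £20.65
Remaining tier: 0 kWh (not reached)
Energy charge = £93.25; + service £27.90 = £121.15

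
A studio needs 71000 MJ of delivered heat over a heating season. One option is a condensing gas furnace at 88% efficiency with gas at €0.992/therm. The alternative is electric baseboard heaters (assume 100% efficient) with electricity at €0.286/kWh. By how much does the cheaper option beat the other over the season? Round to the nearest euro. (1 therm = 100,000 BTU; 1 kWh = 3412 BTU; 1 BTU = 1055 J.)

Heat load = 71000 MJ = 71,000,000,000 J / 1055 = 67,298,578 BTU
Gas: input = 67,298,578 / 0.88 = 76,475,657 BTU = 764.8 therm → 764.8 × €0.992 = €758.64
Electric: 67,298,578 BTU / 3412 = 19,720 kWh → × €0.286 = €5,641.09
Difference = |€758.64 − €5,641.09| = €4,882.45 ≈ €4882

€4882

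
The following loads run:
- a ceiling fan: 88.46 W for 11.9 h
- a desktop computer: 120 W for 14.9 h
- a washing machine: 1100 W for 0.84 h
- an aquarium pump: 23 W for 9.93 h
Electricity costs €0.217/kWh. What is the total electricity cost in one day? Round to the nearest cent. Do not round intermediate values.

ceiling fan: 88.46 W × 11.9 h = 1,053 Wh = 1.053 kWh
desktop computer: 120 W × 14.9 h = 1,788 Wh = 1.788 kWh
washing machine: 1100 W × 0.84 h = 924 Wh = 0.924 kWh
aquarium pump: 23 W × 9.93 h = 228 Wh = 0.2284 kWh
Total energy = 1.053 + 1.788 + 0.924 + 0.2284 = 3.993 kWh
Cost = 3.993 kWh × €0.217 = €0.87

€0.87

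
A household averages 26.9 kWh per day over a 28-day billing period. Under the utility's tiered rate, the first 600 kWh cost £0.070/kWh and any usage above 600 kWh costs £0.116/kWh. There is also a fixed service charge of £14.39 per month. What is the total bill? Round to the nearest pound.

Usage = 26.9 kWh/day × 28 days = 753.2 kWh
First 600 kWh × £0.070 = £42.00
Remaining 153.2 kWh × £0.116 = £17.77
Energy charge = £59.77; + service £14.39 = £74.16 ≈ £74

£74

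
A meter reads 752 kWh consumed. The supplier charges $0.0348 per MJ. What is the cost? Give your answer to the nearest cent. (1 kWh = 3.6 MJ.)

752 kWh × (3.6 MJ/kWh) = 2,707 MJ
Cost = 2,707 MJ × $0.0348/MJ = $94.21

$94.21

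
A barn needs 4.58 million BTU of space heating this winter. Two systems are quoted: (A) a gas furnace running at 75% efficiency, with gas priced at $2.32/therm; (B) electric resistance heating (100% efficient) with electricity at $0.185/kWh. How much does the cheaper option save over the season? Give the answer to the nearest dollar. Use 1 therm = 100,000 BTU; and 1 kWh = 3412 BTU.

$107

Heat load = 4.58 × 10⁶ BTU = 4,580,000 BTU
Gas: input = 4,580,000 / 0.75 = 6,106,667 BTU = 61.07 therm → 61.07 × $2.32 = $141.67
Electric: 4,580,000 BTU / 3412 = 1,342 kWh → × $0.185 = $248.33
Difference = |$141.67 − $248.33| = $106.65 ≈ $107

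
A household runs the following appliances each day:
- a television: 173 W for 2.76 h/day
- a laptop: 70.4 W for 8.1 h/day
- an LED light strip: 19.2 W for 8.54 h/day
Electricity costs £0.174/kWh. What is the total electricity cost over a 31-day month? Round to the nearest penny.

£6.54

television: 173 W × 2.76 h × 31 d = 14,802 Wh = 14.8 kWh
laptop: 70.4 W × 8.1 h × 31 d = 17,677 Wh = 17.68 kWh
LED light strip: 19.2 W × 8.54 h × 31 d = 5,083 Wh = 5.083 kWh
Total energy = 14.8 + 17.68 + 5.083 = 37.56 kWh
Cost = 37.56 kWh × £0.174 = £6.54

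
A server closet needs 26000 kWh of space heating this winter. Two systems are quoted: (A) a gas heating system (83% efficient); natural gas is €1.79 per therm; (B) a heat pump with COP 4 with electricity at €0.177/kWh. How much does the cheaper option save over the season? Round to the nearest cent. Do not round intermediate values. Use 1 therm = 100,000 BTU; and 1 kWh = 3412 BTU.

Heat load = 26000 kWh × 3412 = 88,712,000 BTU
Gas: input = 88,712,000 / 0.83 = 106,881,928 BTU = 1,069 therm → 1,069 × €1.79 = €1,913.19
Heat pump: 88,712,000 BTU / 3412 = 26,000 kWh heat; / 4 = 6,500 kWh in → × €0.177 = €1,150.50
Difference = |€1,913.19 − €1,150.50| = €762.69

€762.69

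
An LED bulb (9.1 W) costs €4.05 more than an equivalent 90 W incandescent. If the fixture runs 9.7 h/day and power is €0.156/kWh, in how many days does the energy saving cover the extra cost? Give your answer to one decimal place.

33.1 days

Power saved = 90 − 9.1 = 80.9 W
Daily energy saved = 80.9 W × 9.7 h = 784.7 Wh = 0.78473 kWh
Daily savings = 0.78473 × €0.156 = €0.1224
Payback = €4.05 / €0.1224 per day = 33.08 days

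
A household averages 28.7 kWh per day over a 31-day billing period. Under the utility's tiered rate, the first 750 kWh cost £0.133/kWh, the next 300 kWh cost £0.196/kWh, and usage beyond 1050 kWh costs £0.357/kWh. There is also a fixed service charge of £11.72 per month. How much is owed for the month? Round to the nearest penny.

£138.85

Usage = 28.7 kWh/day × 31 days = 889.7 kWh
First 750 kWh × £0.133 = £99.75
Next 139.7 kWh × £0.196 = £27.38
Remaining tier: 0 kWh (not reached)
Energy charge = £127.13; + service £11.72 = £138.85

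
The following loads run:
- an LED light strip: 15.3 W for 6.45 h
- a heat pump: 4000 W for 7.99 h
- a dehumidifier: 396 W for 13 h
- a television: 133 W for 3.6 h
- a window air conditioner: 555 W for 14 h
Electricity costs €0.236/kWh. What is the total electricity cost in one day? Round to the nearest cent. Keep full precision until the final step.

LED light strip: 15.3 W × 6.45 h = 99 Wh = 0.09869 kWh
heat pump: 4000 W × 7.99 h = 31,960 Wh = 31.96 kWh
dehumidifier: 396 W × 13 h = 5,148 Wh = 5.148 kWh
television: 133 W × 3.6 h = 479 Wh = 0.4788 kWh
window air conditioner: 555 W × 14 h = 7,770 Wh = 7.77 kWh
Total energy = 0.09869 + 31.96 + 5.148 + 0.4788 + 7.77 = 45.46 kWh
Cost = 45.46 kWh × €0.236 = €10.73

€10.73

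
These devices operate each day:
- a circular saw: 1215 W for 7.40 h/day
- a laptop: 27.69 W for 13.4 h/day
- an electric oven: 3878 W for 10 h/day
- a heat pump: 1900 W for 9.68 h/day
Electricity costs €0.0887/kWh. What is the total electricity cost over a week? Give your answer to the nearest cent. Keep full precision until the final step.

circular saw: 1215 W × 7.40 h × 7 d = 62,937 Wh = 62.94 kWh
laptop: 27.69 W × 13.4 h × 7 d = 2,597 Wh = 2.597 kWh
electric oven: 3878 W × 10 h × 7 d = 271,460 Wh = 271.5 kWh
heat pump: 1900 W × 9.68 h × 7 d = 128,744 Wh = 128.7 kWh
Total energy = 62.94 + 2.597 + 271.5 + 128.7 = 465.7 kWh
Cost = 465.7 kWh × €0.0887 = €41.31

€41.31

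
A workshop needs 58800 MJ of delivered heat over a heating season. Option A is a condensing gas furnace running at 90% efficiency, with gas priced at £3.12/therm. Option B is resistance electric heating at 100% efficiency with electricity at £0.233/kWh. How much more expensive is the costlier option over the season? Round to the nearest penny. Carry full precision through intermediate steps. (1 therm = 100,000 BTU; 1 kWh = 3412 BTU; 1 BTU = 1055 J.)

£1873.89

Heat load = 58800 MJ = 58,800,000,000 J / 1055 = 55,734,597 BTU
Gas: input = 55,734,597 / 0.900 = 61,927,330 BTU = 619.3 therm → 619.3 × £3.12 = £1,932.13
Electric: 55,734,597 BTU / 3412 = 16,330 kWh → × £0.233 = £3,806.03
Difference = |£1,932.13 − £3,806.03| = £1,873.89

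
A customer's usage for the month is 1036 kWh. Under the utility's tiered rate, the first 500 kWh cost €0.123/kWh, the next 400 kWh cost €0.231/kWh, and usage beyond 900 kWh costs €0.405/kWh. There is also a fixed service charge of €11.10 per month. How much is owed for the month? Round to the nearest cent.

First 500 kWh × €0.123 = €61.50
Next 400 kWh × €0.231 = €92.40
Remaining 136 kWh × €0.405 = €55.08
Energy charge = €208.98; + service €11.10 = €220.08

€220.08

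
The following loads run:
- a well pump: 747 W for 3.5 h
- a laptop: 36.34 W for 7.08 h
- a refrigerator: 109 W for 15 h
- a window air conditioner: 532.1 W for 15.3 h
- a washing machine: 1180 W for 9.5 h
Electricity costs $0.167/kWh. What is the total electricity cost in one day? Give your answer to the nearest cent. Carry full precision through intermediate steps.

well pump: 747 W × 3.5 h = 2,614 Wh = 2.615 kWh
laptop: 36.34 W × 7.08 h = 257 Wh = 0.2573 kWh
refrigerator: 109 W × 15 h = 1,635 Wh = 1.635 kWh
window air conditioner: 532.1 W × 15.3 h = 8,141 Wh = 8.141 kWh
washing machine: 1180 W × 9.5 h = 11,210 Wh = 11.21 kWh
Total energy = 2.615 + 0.2573 + 1.635 + 8.141 + 11.21 = 23.86 kWh
Cost = 23.86 kWh × $0.167 = $3.98

$3.98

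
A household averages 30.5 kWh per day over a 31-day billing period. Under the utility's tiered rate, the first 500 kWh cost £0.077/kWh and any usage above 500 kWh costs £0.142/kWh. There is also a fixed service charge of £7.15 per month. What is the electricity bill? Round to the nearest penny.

£108.91

Usage = 30.5 kWh/day × 31 days = 945.5 kWh
First 500 kWh × £0.077 = £38.50
Remaining 445.5 kWh × £0.142 = £63.26
Energy charge = £101.76; + service £7.15 = £108.91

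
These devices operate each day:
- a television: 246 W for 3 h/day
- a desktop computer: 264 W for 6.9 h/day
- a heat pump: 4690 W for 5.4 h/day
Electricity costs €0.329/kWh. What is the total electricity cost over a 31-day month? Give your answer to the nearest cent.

television: 246 W × 3 h × 31 d = 22,878 Wh = 22.88 kWh
desktop computer: 264 W × 6.9 h × 31 d = 56,470 Wh = 56.47 kWh
heat pump: 4690 W × 5.4 h × 31 d = 785,106 Wh = 785.1 kWh
Total energy = 22.88 + 56.47 + 785.1 = 864.5 kWh
Cost = 864.5 kWh × €0.329 = €284.41

€284.41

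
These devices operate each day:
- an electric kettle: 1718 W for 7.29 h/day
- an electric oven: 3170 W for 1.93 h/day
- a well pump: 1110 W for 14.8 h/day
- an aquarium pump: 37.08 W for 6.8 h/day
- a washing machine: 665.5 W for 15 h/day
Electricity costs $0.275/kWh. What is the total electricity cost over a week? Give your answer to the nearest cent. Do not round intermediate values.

$87.21

electric kettle: 1718 W × 7.29 h × 7 d = 87,670 Wh = 87.67 kWh
electric oven: 3170 W × 1.93 h × 7 d = 42,827 Wh = 42.83 kWh
well pump: 1110 W × 14.8 h × 7 d = 114,996 Wh = 115 kWh
aquarium pump: 37.08 W × 6.8 h × 7 d = 1,765 Wh = 1.765 kWh
washing machine: 665.5 W × 15 h × 7 d = 69,878 Wh = 69.88 kWh
Total energy = 87.67 + 42.83 + 115 + 1.765 + 69.88 = 317.1 kWh
Cost = 317.1 kWh × $0.275 = $87.21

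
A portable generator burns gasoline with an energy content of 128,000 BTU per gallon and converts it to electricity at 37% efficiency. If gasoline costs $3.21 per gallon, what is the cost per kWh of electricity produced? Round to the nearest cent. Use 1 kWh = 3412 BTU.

$0.23

Electrical output per gallon = 128,000 BTU × 0.37 / 3412 BTU/kWh = 13.88 kWh
Cost per kWh = $3.21 / 13.88 kWh = $0.231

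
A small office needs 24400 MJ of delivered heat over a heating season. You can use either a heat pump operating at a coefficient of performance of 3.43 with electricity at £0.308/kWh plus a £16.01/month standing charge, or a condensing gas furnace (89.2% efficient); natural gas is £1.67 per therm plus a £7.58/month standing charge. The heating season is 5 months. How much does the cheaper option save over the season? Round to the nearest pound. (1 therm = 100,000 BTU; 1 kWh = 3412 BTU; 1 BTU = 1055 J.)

£218

Heat load = 24400 MJ = 24,400,000,000 J / 1055 = 23,127,962 BTU
Gas: input = 23,127,962 / 0.892 = 25,928,209 BTU = 259.3 therm → 259.3 × £1.67 = £433.00; + 5 × £7.58 standing = £470.90
Heat pump: 23,127,962 BTU / 3412 = 6,778 kWh heat; / 3.43 = 1,976 kWh in → × £0.308 = £608.67; + 5 × £16.01 standing = £688.72
Difference = |£470.90 − £688.72| = £217.82 ≈ £218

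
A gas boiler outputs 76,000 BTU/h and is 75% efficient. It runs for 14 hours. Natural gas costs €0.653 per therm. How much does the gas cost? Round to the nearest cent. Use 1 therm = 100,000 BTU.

€9.26

Heat delivered = 76,000 BTU/h × 14 h = 1,064,000 BTU
Gas input = 1,064,000 / 0.75 = 1,418,667 BTU
= 1,418,667 / 100,000 = 14.19 therm
Cost = 14.19 × €0.653/therm = €9.26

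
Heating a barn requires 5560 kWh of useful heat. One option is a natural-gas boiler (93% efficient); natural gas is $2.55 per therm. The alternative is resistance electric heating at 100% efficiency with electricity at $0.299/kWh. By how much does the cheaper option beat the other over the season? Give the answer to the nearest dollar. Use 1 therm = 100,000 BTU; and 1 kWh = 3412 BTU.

Heat load = 5560 kWh × 3412 = 18,970,720 BTU
Gas: input = 18,970,720 / 0.93 = 20,398,624 BTU = 204 therm → 204 × $2.55 = $520.16
Electric: 18,970,720 BTU / 3412 = 5,560 kWh → × $0.299 = $1,662.44
Difference = |$520.16 − $1,662.44| = $1,142.28 ≈ $1142

$1142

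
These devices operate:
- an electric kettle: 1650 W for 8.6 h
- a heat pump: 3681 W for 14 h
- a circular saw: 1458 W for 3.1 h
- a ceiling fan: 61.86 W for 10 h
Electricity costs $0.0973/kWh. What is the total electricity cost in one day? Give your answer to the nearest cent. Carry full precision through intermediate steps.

electric kettle: 1650 W × 8.6 h = 14,190 Wh = 14.19 kWh
heat pump: 3681 W × 14 h = 51,534 Wh = 51.53 kWh
circular saw: 1458 W × 3.1 h = 4,520 Wh = 4.52 kWh
ceiling fan: 61.86 W × 10 h = 619 Wh = 0.6186 kWh
Total energy = 14.19 + 51.53 + 4.52 + 0.6186 = 70.86 kWh
Cost = 70.86 kWh × $0.0973 = $6.89

$6.89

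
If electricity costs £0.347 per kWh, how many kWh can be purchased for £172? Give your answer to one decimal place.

495.7 kWh

£172 / £0.347 per kWh = 495.7 kWh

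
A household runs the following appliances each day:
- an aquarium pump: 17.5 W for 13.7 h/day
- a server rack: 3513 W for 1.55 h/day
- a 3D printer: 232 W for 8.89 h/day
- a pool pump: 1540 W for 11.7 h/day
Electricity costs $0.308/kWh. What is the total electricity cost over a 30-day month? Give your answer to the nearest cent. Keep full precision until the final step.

aquarium pump: 17.5 W × 13.7 h × 30 d = 7,192 Wh = 7.192 kWh
server rack: 3513 W × 1.55 h × 30 d = 163,355 Wh = 163.4 kWh
3D printer: 232 W × 8.89 h × 30 d = 61,874 Wh = 61.87 kWh
pool pump: 1540 W × 11.7 h × 30 d = 540,540 Wh = 540.5 kWh
Total energy = 7.192 + 163.4 + 61.87 + 540.5 = 773 kWh
Cost = 773 kWh × $0.308 = $238.07

$238.07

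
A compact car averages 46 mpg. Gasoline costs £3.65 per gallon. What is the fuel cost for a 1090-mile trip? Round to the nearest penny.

£86.49

Fuel = 1090 mi / 46 mpg = 23.7 gal
Cost = 23.7 gal × £3.65/gal = £86.49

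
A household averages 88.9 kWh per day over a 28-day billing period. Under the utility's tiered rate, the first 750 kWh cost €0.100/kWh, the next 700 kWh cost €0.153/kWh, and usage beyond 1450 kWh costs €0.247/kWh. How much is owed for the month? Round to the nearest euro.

€439

Usage = 88.9 kWh/day × 28 days = 2489.2 kWh
First 750 kWh × €0.100 = €75.00
Next 700 kWh × €0.153 = €107.10
Remaining 1039.2 kWh × €0.247 = €256.68
Total = €438.78 ≈ €439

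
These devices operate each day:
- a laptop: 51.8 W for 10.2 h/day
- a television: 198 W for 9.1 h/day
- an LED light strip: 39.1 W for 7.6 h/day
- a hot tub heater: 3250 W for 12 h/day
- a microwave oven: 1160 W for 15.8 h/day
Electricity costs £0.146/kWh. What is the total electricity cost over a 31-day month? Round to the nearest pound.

£271

laptop: 51.8 W × 10.2 h × 31 d = 16,379 Wh = 16.38 kWh
television: 198 W × 9.1 h × 31 d = 55,856 Wh = 55.86 kWh
LED light strip: 39.1 W × 7.6 h × 31 d = 9,212 Wh = 9.212 kWh
hot tub heater: 3250 W × 12 h × 31 d = 1,209,000 Wh = 1,209 kWh
microwave oven: 1160 W × 15.8 h × 31 d = 568,168 Wh = 568.2 kWh
Total energy = 16.38 + 55.86 + 9.212 + 1,209 + 568.2 = 1,859 kWh
Cost = 1,859 kWh × £0.146 = £271.36 ≈ £271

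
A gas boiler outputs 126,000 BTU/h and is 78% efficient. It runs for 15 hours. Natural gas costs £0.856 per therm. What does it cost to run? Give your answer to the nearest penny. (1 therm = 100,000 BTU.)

£20.74

Heat delivered = 126,000 BTU/h × 15 h = 1,890,000 BTU
Gas input = 1,890,000 / 0.78 = 2,423,077 BTU
= 2,423,077 / 100,000 = 24.23 therm
Cost = 24.23 × £0.856/therm = £20.74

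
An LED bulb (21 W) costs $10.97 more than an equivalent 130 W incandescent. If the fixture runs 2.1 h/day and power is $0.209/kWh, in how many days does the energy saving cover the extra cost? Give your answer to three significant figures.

Power saved = 130 − 21 = 109 W
Daily energy saved = 109 W × 2.1 h = 228.9 Wh = 0.2289 kWh
Daily savings = 0.2289 × $0.209 = $0.0478
Payback = $10.97 / $0.0478 per day = 229.3 days

229 days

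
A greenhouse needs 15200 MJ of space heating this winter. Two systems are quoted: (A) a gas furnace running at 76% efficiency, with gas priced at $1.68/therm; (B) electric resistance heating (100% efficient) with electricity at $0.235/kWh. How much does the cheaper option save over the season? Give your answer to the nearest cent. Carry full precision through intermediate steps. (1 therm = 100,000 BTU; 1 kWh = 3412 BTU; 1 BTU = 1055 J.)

$673.83

Heat load = 15200 MJ = 15,200,000,000 J / 1055 = 14,407,583 BTU
Gas: input = 14,407,583 / 0.76 = 18,957,346 BTU = 189.6 therm → 189.6 × $1.68 = $318.48
Electric: 14,407,583 BTU / 3412 = 4,223 kWh → × $0.235 = $992.32
Difference = |$318.48 − $992.32| = $673.83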